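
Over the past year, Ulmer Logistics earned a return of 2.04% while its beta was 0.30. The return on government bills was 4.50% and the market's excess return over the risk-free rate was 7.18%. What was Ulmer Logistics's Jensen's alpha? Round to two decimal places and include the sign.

-4.61%

CAPM benchmark = R_f + β(R_m − R_f) = 4.50% + 0.30 × 7.18% = 6.6540%
α = actual − benchmark = 2.04% − 6.6540% = -4.61%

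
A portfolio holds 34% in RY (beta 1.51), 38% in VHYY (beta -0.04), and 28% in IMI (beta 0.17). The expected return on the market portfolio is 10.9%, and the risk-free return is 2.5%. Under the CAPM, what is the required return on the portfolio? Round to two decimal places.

7.08%

β_P = Σ w_i β_i = 0.34×1.51 + 0.38×-0.04 + 0.28×0.17 = 0.5458
MRP = 10.9% − 2.5% = 8.40%
E(R_P) = R_f + β_P × MRP = 2.5% + 0.5458 × 8.4% = 7.08%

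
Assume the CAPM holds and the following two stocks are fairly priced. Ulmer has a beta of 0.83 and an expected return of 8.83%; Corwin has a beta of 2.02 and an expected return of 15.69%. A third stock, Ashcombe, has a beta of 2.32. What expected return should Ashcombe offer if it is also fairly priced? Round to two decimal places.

MRP (SML slope) = (15.69% − 8.83%) / (2.02 − 0.83) = 6.86% / 1.19 = 5.7647%
R_f (intercept) = 8.83% − 0.83 × 5.7647% = 4.0453%
E(R_Ashcombe) = R_f + β × MRP = 4.0453% + 2.32 × 5.7647% = 17.42%

17.42%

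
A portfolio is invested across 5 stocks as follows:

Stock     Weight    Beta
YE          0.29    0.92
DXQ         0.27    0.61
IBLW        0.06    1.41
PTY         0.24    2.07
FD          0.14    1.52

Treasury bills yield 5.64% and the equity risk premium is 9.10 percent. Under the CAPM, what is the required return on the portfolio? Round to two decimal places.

β_P = Σ w_i β_i = 0.29×0.92 + 0.27×0.61 + 0.06×1.41 + 0.24×2.07 + 0.14×1.52 = 1.2257
E(R_P) = R_f + β_P × MRP = 5.64% + 1.2257 × 9.10% = 16.79%

16.79%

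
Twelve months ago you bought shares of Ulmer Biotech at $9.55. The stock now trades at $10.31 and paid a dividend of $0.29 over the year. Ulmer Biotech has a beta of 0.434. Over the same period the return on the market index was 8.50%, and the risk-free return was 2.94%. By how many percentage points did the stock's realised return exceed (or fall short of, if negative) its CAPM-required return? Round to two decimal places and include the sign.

+5.64%

Realised HPR = (P1 + D1 − P0) / P0 = (10.31 + 0.29 − 9.55) / 9.55 = 1.05 / 9.55 = 10.9948%
MRP = 8.50% − 2.94% = 5.56%
CAPM required = R_f + β·MRP = 2.94% + 0.434 × 5.56% = 5.35304%
α = realised − required = 10.9948% − 5.35304% = +5.64%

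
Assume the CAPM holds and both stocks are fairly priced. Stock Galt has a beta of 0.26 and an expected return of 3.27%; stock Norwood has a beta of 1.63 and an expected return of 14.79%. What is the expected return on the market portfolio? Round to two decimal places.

9.49%

Both satisfy E(R) = R_f + β·MRP, so the slope of the SML is
MRP = (14.79% − 3.27%) / (1.63 − 0.26) = 11.52% / 1.37 = 8.4088%
R_f = E(R_Galt) − β_Galt·MRP = 3.27% − 0.26 × 8.4088% = 1.0837%
E(R_m) = R_f + MRP = 1.0837% + 8.4088% = 9.49%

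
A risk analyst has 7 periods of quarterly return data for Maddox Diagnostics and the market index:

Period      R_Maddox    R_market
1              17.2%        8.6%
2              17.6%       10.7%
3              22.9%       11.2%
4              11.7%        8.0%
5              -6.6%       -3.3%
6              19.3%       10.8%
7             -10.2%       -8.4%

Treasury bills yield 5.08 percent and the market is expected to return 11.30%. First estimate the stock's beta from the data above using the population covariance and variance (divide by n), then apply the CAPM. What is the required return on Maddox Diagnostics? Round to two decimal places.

Mean R_i = (17.2 + 17.6 + 22.9 + 11.7 − 6.6 + 19.3 − 10.2) / 7 = 10.2714%
Mean R_m = (8.6 + 10.7 + 11.2 + 8.0 − 3.3 + 10.8 − 8.4) / 7 = 5.3714%
Σ(R_i − R̄_i)(R_m − R̄_m) = 616.0143  ⇒  Cov = 616.0143 / 7 = 88.0020
Σ(R_m − R̄_m)² = 374.0143  ⇒  Var(R_m) = 374.0143 / 7 = 53.4306
β = Cov / Var(R_m) = 88.0020 / 53.4306 = 1.6470
MRP = 11.30% − 5.08% = 6.22%
E(R) = R_f + β × MRP = 5.08% + 1.6470 × 6.22% = 15.32%

15.32%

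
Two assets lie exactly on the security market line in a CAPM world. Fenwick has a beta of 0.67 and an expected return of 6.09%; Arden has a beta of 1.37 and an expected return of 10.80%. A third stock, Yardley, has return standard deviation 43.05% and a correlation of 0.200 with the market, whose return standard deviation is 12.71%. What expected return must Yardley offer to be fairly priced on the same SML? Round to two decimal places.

6.14%

MRP = (10.80% − 6.09%) / (1.37 − 0.67) = 6.7286%
R_f = 6.09% − 0.67 × 6.7286% = 1.5818%
β_Yardley = ρ·σ_i/σ_m = 0.200 × 43.05 / 12.71 = 0.6774
E(R_Yardley) = R_f + β × MRP = 1.5818% + 0.6774 × 6.7286% = 6.14%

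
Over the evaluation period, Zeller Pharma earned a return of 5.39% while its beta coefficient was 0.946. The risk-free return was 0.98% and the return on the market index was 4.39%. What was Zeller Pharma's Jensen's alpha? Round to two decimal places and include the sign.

+1.18%

Market excess return = 4.39% − 0.98% = 3.41%
CAPM benchmark = R_f + β(R_m − R_f) = 0.98% + 0.946 × 3.41% = 4.20586%
α = actual − benchmark = 5.39% − 4.20586% = +1.18%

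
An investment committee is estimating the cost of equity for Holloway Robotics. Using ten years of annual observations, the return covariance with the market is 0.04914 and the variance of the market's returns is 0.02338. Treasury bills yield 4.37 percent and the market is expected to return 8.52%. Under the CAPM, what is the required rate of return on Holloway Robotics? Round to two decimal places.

13.09%

β = Cov(R_i, R_m) / Var(R_m) = 0.04914 / 0.02338 = 2.1018
MRP = 8.52% − 4.37% = 4.15%
E(R) = R_f + β × MRP = 4.37% + 2.1018 × 4.15% = 13.09%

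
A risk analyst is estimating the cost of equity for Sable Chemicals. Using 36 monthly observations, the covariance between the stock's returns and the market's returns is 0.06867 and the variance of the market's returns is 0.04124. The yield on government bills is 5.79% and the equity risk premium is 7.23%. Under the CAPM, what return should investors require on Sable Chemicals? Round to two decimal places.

β = Cov(R_i, R_m) / Var(R_m) = 0.06867 / 0.04124 = 1.6651
E(R) = R_f + β × MRP = 5.79% + 1.6651 × 7.23% = 17.83%

17.83%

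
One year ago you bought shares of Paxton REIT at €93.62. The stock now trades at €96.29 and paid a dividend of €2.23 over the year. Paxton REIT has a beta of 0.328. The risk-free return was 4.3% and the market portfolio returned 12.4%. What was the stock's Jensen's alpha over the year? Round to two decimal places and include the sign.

Realised HPR = (P1 + D1 − P0) / P0 = (96.29 + 2.23 − 93.62) / 93.62 = 4.90 / 93.62 = 5.2339%
MRP = 12.4% − 4.3% = 8.10%
CAPM required = R_f + β·MRP = 4.3% + 0.328 × 8.1% = 6.9568%
α = realised − required = 5.2339% − 6.9568% = -1.72%

-1.72%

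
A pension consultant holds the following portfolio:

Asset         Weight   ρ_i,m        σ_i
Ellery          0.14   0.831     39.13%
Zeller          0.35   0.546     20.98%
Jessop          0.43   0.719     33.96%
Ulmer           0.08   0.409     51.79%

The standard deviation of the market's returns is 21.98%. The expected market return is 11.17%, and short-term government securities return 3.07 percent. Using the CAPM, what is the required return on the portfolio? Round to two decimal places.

β_Ellery = 0.831 × 39.13% / 21.98% = 1.4794
β_Zeller = 0.546 × 20.98% / 21.98% = 0.5212
β_Jessop = 0.719 × 33.96% / 21.98% = 1.1109
β_Ulmer = 0.409 × 51.79% / 21.98% = 0.9637
β_P = Σ w_i β_i = 0.14×1.4794 + 0.35×0.5212 + 0.43×1.1109 + 0.08×0.9637 = 0.9443
MRP = 11.17% − 3.07% = 8.10%
E(R_P) = R_f + β_P × MRP = 3.07% + 0.9443 × 8.10% = 10.72%

10.72%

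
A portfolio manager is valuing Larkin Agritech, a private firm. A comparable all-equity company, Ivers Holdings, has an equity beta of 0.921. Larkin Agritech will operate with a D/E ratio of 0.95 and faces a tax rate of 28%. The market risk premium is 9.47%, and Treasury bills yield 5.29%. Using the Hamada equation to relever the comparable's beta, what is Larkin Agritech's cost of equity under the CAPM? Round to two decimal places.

19.98%

β_L = β_U × [1 + (1 − t)(D/E)] = 0.921 × [1 + (1 − 0.28) × 0.95]
    = 0.921 × [1 + 0.72 × 0.95] = 0.921 × 1.6840 = 1.5510
E(R) = R_f + β_L × MRP = 5.29% + 1.5510 × 9.47% = 19.98%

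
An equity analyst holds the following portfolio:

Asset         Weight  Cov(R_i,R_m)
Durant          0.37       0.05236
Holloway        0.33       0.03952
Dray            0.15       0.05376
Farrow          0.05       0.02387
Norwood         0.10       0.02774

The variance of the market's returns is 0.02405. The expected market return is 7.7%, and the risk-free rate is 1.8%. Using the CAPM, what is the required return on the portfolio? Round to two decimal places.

12.70%

β_Durant = 0.05236 / 0.02405 = 2.1771
β_Holloway = 0.03952 / 0.02405 = 1.6432
β_Dray = 0.05376 / 0.02405 = 2.2353
β_Farrow = 0.02387 / 0.02405 = 0.9925
β_Norwood = 0.02774 / 0.02405 = 1.1534
β_P = Σ w_i β_i = 0.37×2.1771 + 0.33×1.6432 + 0.15×2.2353 + 0.05×0.9925 + 0.10×1.1534 = 1.8480
MRP = 7.7% − 1.8% = 5.90%
E(R_P) = R_f + β_P × MRP = 1.8% + 1.8480 × 5.9% = 12.70%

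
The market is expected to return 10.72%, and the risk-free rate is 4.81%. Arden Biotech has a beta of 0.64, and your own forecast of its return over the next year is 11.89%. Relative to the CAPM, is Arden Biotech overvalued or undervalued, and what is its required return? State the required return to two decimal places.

Undervalued; required return 8.59%

MRP = 10.72% − 4.81% = 5.91%
Required return = R_f + β·MRP = 4.81% + 0.64 × 5.91% = 8.59%
Forecast 11.89% > required 8.59% → the stock plots above the SML → undervalued.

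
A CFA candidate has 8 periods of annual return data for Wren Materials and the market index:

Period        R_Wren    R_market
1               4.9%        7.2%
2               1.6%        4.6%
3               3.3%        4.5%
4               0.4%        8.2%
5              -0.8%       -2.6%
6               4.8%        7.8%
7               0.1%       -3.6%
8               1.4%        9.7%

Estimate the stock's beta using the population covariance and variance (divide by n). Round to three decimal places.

Mean R_i = (4.9 + 1.6 + 3.3 + 0.4 − 0.8 + 4.8 + 0.1 + 1.4) / 8 = 1.9625%
Mean R_m = (7.2 + 4.6 + 4.5 + 8.2 − 2.6 + 7.8 − 3.6 + 9.7) / 8 = 4.4750%
Σ(R_i − R̄_i)(R_m − R̄_m) = 43.2525  ⇒  Cov = 43.2525 / 8 = 5.4066
Σ(R_m − R̄_m)² = 174.9350  ⇒  Var(R_m) = 174.9350 / 8 = 21.8669
β = Cov / Var(R_m) = 5.4066 / 21.8669 = 0.2473

0.247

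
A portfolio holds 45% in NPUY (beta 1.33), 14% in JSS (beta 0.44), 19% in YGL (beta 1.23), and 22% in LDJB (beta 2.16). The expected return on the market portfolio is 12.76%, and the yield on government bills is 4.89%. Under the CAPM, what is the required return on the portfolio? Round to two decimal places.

β_P = Σ w_i β_i = 0.45×1.33 + 0.14×0.44 + 0.19×1.23 + 0.22×2.16 = 1.3690
MRP = 12.76% − 4.89% = 7.87%
E(R_P) = R_f + β_P × MRP = 4.89% + 1.3690 × 7.87% = 15.66%

15.66%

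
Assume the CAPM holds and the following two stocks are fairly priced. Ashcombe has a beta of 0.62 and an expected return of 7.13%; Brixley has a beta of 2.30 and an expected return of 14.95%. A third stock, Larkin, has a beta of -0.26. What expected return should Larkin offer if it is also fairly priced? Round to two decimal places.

3.03%

MRP (SML slope) = (14.95% − 7.13%) / (2.30 − 0.62) = 7.82% / 1.68 = 4.6548%
R_f (intercept) = 7.13% − 0.62 × 4.6548% = 4.2440%
E(R_Larkin) = R_f + β × MRP = 4.2440% + -0.26 × 4.6548% = 3.03%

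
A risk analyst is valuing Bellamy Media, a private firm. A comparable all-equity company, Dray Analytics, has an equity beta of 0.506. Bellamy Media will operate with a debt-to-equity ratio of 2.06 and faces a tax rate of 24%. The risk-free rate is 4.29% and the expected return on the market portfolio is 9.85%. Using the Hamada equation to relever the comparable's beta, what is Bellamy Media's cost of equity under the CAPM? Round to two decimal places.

11.51%

β_L = β_U × [1 + (1 − t)(D/E)] = 0.506 × [1 + (1 − 0.24) × 2.06]
    = 0.506 × [1 + 0.76 × 2.06] = 0.506 × 2.5656 = 1.2982
MRP = 9.85% − 4.29% = 5.56%
E(R) = R_f + β_L × MRP = 4.29% + 1.2982 × 5.56% = 11.51%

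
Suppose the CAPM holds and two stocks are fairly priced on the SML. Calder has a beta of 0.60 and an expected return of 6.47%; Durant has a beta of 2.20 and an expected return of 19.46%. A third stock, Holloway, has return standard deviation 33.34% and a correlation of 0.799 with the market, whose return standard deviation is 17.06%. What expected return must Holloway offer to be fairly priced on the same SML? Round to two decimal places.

14.28%

MRP = (19.46% − 6.47%) / (2.20 − 0.60) = 8.1188%
R_f = 6.47% − 0.60 × 8.1188% = 1.5987%
β_Holloway = ρ·σ_i/σ_m = 0.799 × 33.34 / 17.06 = 1.5615
E(R_Holloway) = R_f + β × MRP = 1.5987% + 1.5615 × 8.1188% = 14.28%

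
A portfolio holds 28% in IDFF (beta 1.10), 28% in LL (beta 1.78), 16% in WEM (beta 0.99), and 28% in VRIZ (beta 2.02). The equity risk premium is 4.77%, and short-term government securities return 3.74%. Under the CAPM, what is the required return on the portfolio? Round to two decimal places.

11.04%

β_P = Σ w_i β_i = 0.28×1.10 + 0.28×1.78 + 0.16×0.99 + 0.28×2.02 = 1.5304
E(R_P) = R_f + β_P × MRP = 3.74% + 1.5304 × 4.77% = 11.04%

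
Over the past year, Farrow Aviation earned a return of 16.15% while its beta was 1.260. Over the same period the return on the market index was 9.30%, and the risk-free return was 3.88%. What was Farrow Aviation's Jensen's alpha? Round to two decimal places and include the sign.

+5.44%

Market excess return = 9.30% − 3.88% = 5.42%
CAPM benchmark = R_f + β(R_m − R_f) = 3.88% + 1.260 × 5.42% = 10.70920%
α = actual − benchmark = 16.15% − 10.70920% = +5.44%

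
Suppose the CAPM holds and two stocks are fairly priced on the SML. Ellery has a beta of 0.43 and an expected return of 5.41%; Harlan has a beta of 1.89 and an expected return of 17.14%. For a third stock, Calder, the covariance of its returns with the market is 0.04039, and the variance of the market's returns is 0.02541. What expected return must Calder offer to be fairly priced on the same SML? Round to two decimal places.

14.73%

MRP = (17.14% − 5.41%) / (1.89 − 0.43) = 8.0342%
R_f = 5.41% − 0.43 × 8.0342% = 1.9553%
β_Calder = Cov / Var(R_m) = 0.04039 / 0.02541 = 1.5895
E(R_Calder) = R_f + β × MRP = 1.9553% + 1.5895 × 8.0342% = 14.73%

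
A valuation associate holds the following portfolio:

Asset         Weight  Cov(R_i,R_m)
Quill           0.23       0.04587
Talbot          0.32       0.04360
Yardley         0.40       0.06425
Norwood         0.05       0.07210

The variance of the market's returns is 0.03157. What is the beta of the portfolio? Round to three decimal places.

β_Quill = 0.04587 / 0.03157 = 1.4530
β_Talbot = 0.04360 / 0.03157 = 1.3811
β_Yardley = 0.06425 / 0.03157 = 2.0352
β_Norwood = 0.07210 / 0.03157 = 2.2838
β_P = Σ w_i β_i = 0.23×1.4530 + 0.32×1.3811 + 0.40×2.0352 + 0.05×2.2838 = 1.7044

1.704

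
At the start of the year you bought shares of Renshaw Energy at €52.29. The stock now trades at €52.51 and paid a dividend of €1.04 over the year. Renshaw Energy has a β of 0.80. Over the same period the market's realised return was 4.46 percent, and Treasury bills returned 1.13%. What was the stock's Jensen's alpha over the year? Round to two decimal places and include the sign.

-1.38%

Realised HPR = (P1 + D1 − P0) / P0 = (52.51 + 1.04 − 52.29) / 52.29 = 1.26 / 52.29 = 2.4096%
MRP = 4.46% − 1.13% = 3.33%
CAPM required = R_f + β·MRP = 1.13% + 0.80 × 3.33% = 3.7940%
α = realised − required = 2.4096% − 3.7940% = -1.38%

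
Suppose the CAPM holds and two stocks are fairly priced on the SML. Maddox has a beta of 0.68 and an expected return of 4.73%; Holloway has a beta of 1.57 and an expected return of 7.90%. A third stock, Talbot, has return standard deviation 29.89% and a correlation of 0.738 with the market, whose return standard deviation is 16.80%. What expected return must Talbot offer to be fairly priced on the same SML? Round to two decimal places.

MRP = (7.90% − 4.73%) / (1.57 − 0.68) = 3.5618%
R_f = 4.73% − 0.68 × 3.5618% = 2.3080%
β_Talbot = ρ·σ_i/σ_m = 0.738 × 29.89 / 16.80 = 1.3130
E(R_Talbot) = R_f + β × MRP = 2.3080% + 1.3130 × 3.5618% = 6.98%

6.98%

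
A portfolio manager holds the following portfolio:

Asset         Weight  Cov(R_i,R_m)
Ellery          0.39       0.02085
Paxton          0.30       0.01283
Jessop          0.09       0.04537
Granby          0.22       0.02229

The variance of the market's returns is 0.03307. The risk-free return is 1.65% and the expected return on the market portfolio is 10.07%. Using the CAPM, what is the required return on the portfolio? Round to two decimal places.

6.99%

β_Ellery = 0.02085 / 0.03307 = 0.6305
β_Paxton = 0.01283 / 0.03307 = 0.3880
β_Jessop = 0.04537 / 0.03307 = 1.3719
β_Granby = 0.02229 / 0.03307 = 0.6740
β_P = Σ w_i β_i = 0.39×0.6305 + 0.30×0.3880 + 0.09×1.3719 + 0.22×0.6740 = 0.6340
MRP = 10.07% − 1.65% = 8.42%
E(R_P) = R_f + β_P × MRP = 1.65% + 0.6340 × 8.42% = 6.99%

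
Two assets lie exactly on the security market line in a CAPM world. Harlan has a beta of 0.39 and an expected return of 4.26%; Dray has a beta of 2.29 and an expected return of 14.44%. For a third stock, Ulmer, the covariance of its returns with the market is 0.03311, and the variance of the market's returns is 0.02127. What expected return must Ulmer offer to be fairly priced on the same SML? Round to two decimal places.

10.51%

MRP = (14.44% − 4.26%) / (2.29 − 0.39) = 5.3579%
R_f = 4.26% − 0.39 × 5.3579% = 2.1704%
β_Ulmer = Cov / Var(R_m) = 0.03311 / 0.02127 = 1.5567
E(R_Ulmer) = R_f + β × MRP = 2.1704% + 1.5567 × 5.3579% = 10.51%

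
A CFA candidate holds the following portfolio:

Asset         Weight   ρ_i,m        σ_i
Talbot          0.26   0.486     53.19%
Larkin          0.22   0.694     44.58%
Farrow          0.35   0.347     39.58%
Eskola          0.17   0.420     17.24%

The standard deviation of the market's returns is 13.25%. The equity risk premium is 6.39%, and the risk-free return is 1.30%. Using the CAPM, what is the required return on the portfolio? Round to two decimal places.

10.74%

β_Talbot = 0.486 × 53.19% / 13.25% = 1.9510
β_Larkin = 0.694 × 44.58% / 13.25% = 2.3350
β_Farrow = 0.347 × 39.58% / 13.25% = 1.0365
β_Eskola = 0.420 × 17.24% / 13.25% = 0.5465
β_P = Σ w_i β_i = 0.26×1.9510 + 0.22×2.3350 + 0.35×1.0365 + 0.17×0.5465 = 1.4766
E(R_P) = R_f + β_P × MRP = 1.30% + 1.4766 × 6.39% = 10.74%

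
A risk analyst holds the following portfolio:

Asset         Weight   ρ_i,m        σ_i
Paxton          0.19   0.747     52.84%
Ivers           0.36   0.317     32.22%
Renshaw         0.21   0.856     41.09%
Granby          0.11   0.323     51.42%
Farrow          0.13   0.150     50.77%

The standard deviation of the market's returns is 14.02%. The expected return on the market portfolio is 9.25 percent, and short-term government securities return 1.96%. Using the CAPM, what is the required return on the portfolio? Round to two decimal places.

13.08%

β_Paxton = 0.747 × 52.84% / 14.02% = 2.8154
β_Ivers = 0.317 × 32.22% / 14.02% = 0.7285
β_Renshaw = 0.856 × 41.09% / 14.02% = 2.5088
β_Granby = 0.323 × 51.42% / 14.02% = 1.1846
β_Farrow = 0.150 × 50.77% / 14.02% = 0.5432
β_P = Σ w_i β_i = 0.19×2.8154 + 0.36×0.7285 + 0.21×2.5088 + 0.11×1.1846 + 0.13×0.5432 = 1.5250
MRP = 9.25% − 1.96% = 7.29%
E(R_P) = R_f + β_P × MRP = 1.96% + 1.5250 × 7.29% = 13.08%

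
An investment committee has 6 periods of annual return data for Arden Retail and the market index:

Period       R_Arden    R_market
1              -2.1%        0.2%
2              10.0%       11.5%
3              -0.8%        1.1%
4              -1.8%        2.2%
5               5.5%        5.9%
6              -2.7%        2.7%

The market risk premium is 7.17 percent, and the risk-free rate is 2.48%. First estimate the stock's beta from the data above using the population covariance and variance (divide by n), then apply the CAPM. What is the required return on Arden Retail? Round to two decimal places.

10.91%

Mean R_i = (-2.1 + 10.0 − 0.8 − 1.8 + 5.5 − 2.7) / 6 = 1.3500%
Mean R_m = (0.2 + 11.5 + 1.1 + 2.2 + 5.9 + 2.7) / 6 = 3.9333%
Σ(R_i − R̄_i)(R_m − R̄_m) = 103.0400  ⇒  Cov = 103.0400 / 6 = 17.1733
Σ(R_m − R̄_m)² = 87.6133  ⇒  Var(R_m) = 87.6133 / 6 = 14.6022
β = Cov / Var(R_m) = 17.1733 / 14.6022 = 1.1761
E(R) = R_f + β × MRP = 2.48% + 1.1761 × 7.17% = 10.91%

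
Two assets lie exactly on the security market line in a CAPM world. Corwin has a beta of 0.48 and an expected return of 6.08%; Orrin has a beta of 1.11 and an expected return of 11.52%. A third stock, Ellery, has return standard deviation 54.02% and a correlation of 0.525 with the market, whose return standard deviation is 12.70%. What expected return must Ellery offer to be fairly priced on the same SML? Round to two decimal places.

MRP = (11.52% − 6.08%) / (1.11 − 0.48) = 8.6349%
R_f = 6.08% − 0.48 × 8.6349% = 1.9352%
β_Ellery = ρ·σ_i/σ_m = 0.525 × 54.02 / 12.70 = 2.2331
E(R_Ellery) = R_f + β × MRP = 1.9352% + 2.2331 × 8.6349% = 21.22%

21.22%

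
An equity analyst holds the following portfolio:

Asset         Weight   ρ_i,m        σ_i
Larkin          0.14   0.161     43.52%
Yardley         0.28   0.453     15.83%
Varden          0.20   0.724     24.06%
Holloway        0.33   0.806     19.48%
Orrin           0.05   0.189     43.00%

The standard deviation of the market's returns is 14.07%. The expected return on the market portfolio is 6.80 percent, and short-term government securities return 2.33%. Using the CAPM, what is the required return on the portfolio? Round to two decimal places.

6.16%

β_Larkin = 0.161 × 43.52% / 14.07% = 0.4980
β_Yardley = 0.453 × 15.83% / 14.07% = 0.5097
β_Varden = 0.724 × 24.06% / 14.07% = 1.2381
β_Holloway = 0.806 × 19.48% / 14.07% = 1.1159
β_Orrin = 0.189 × 43.00% / 14.07% = 0.5776
β_P = Σ w_i β_i = 0.14×0.4980 + 0.28×0.5097 + 0.20×1.2381 + 0.33×1.1159 + 0.05×0.5776 = 0.8572
MRP = 6.80% − 2.33% = 4.47%
E(R_P) = R_f + β_P × MRP = 2.33% + 0.8572 × 4.47% = 6.16%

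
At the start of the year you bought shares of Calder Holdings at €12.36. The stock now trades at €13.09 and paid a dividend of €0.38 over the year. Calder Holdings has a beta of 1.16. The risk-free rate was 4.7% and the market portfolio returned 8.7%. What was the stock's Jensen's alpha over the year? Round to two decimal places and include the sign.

Realised HPR = (P1 + D1 − P0) / P0 = (13.09 + 0.38 − 12.36) / 12.36 = 1.11 / 12.36 = 8.9806%
MRP = 8.7% − 4.7% = 4.00%
CAPM required = R_f + β·MRP = 4.7% + 1.16 × 4.0% = 9.3400%
α = realised − required = 8.9806% − 9.3400% = -0.36%

-0.36%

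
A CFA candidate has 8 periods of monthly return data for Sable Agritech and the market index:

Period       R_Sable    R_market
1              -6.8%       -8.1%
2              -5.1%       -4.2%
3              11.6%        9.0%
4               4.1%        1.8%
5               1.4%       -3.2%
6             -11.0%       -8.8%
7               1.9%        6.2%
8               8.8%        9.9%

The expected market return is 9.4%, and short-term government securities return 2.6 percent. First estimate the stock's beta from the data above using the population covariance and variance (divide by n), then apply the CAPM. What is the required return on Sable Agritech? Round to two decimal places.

9.18%

Mean R_i = (-6.8 − 5.1 + 11.6 + 4.1 + 1.4 − 11.0 + 1.9 + 8.8) / 8 = 0.6125%
Mean R_m = (-8.1 − 4.2 + 9.0 + 1.8 − 3.2 − 8.8 + 6.2 + 9.9) / 8 = 0.3250%
Σ(R_i − R̄_i)(R_m − R̄_m) = 377.9075  ⇒  Cov = 377.9075 / 8 = 47.2384
Σ(R_m − R̄_m)² = 390.7750  ⇒  Var(R_m) = 390.7750 / 8 = 48.8469
β = Cov / Var(R_m) = 47.2384 / 48.8469 = 0.9671
MRP = 9.4% − 2.6% = 6.80%
E(R) = R_f + β × MRP = 2.6% + 0.9671 × 6.8% = 9.18%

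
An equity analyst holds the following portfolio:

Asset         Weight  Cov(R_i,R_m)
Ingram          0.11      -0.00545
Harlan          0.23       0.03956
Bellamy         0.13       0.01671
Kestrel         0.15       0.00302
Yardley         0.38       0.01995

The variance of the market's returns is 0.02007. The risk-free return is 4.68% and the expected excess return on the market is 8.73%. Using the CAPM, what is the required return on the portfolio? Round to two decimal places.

12.82%

β_Ingram = -0.00545 / 0.02007 = -0.2715
β_Harlan = 0.03956 / 0.02007 = 1.9711
β_Bellamy = 0.01671 / 0.02007 = 0.8326
β_Kestrel = 0.00302 / 0.02007 = 0.1505
β_Yardley = 0.01995 / 0.02007 = 0.9940
β_P = Σ w_i β_i = 0.11×-0.2715 + 0.23×1.9711 + 0.13×0.8326 + 0.15×0.1505 + 0.38×0.9940 = 0.9320
E(R_P) = R_f + β_P × MRP = 4.68% + 0.9320 × 8.73% = 12.82%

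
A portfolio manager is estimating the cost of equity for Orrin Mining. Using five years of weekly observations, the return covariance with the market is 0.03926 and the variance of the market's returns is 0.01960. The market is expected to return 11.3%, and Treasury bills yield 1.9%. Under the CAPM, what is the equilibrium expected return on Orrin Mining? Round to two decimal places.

β = Cov(R_i, R_m) / Var(R_m) = 0.03926 / 0.01960 = 2.0031
MRP = 11.3% − 1.9% = 9.40%
E(R) = R_f + β × MRP = 1.9% + 2.0031 × 9.4% = 20.73%

20.73%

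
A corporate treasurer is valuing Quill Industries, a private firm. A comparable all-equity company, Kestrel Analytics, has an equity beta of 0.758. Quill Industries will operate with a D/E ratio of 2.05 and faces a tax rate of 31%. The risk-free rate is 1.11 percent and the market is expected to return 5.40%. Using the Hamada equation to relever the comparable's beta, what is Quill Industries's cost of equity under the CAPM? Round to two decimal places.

β_L = β_U × [1 + (1 − t)(D/E)] = 0.758 × [1 + (1 − 0.31) × 2.05]
    = 0.758 × [1 + 0.69 × 2.05] = 0.758 × 2.4145 = 1.8302
MRP = 5.40% − 1.11% = 4.29%
E(R) = R_f + β_L × MRP = 1.11% + 1.8302 × 4.29% = 8.96%

8.96%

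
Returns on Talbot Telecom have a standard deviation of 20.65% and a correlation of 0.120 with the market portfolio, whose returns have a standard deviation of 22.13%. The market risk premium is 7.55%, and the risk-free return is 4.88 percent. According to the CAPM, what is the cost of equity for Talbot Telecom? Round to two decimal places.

5.73%

β = ρ × σ_i / σ_m = 0.120 × 20.65% / 22.13% = 0.1120
E(R) = 4.88% + 0.1120 × 7.55% = 5.73%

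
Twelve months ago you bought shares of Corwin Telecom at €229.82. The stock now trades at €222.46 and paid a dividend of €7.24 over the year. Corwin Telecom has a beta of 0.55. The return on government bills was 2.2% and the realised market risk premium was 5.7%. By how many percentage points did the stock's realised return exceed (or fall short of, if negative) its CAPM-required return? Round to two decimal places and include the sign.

-5.39%

Realised HPR = (P1 + D1 − P0) / P0 = (222.46 + 7.24 − 229.82) / 229.82 = -0.12 / 229.82 = -0.0522%
CAPM required = R_f + β·MRP = 2.2% + 0.55 × 5.7% = 5.3350%
α = realised − required = -0.0522% − 5.3350% = -5.39%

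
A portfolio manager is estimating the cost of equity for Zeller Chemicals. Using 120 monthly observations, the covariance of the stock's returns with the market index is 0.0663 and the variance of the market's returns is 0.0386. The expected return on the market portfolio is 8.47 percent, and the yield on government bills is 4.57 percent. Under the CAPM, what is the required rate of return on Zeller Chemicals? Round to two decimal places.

11.27%

β = Cov(R_i, R_m) / Var(R_m) = 0.0663 / 0.0386 = 1.7176
MRP = 8.47% − 4.57% = 3.90%
E(R) = R_f + β × MRP = 4.57% + 1.7176 × 3.90% = 11.27%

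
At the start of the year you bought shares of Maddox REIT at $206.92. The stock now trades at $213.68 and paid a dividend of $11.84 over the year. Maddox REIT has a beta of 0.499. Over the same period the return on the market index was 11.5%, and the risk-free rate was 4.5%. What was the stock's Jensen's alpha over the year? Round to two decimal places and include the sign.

Realised HPR = (P1 + D1 − P0) / P0 = (213.68 + 11.84 − 206.92) / 206.92 = 18.60 / 206.92 = 8.9890%
MRP = 11.5% − 4.5% = 7.00%
CAPM required = R_f + β·MRP = 4.5% + 0.499 × 7.0% = 7.9930%
α = realised − required = 8.9890% − 7.9930% = +1.00%

+1.00%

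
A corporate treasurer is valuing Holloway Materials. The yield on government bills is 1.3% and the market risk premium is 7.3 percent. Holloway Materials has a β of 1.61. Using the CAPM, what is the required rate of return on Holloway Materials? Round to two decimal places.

E(R) = R_f + β × MRP = 1.3% + 1.61 × 7.3% = 13.05%

13.05%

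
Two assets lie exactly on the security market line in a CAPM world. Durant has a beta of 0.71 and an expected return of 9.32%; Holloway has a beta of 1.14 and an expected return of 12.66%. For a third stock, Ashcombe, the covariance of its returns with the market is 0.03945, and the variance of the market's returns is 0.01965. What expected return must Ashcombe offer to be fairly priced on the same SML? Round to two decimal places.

MRP = (12.66% − 9.32%) / (1.14 − 0.71) = 7.7674%
R_f = 9.32% − 0.71 × 7.7674% = 3.8051%
β_Ashcombe = Cov / Var(R_m) = 0.03945 / 0.01965 = 2.0076
E(R_Ashcombe) = R_f + β × MRP = 3.8051% + 2.0076 × 7.7674% = 19.40%

19.40%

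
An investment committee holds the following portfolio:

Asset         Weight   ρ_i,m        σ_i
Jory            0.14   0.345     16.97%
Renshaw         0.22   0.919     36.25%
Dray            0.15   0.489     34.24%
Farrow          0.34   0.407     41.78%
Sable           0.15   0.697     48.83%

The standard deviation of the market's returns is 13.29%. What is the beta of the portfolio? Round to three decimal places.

1.621

β_Jory = 0.345 × 16.97% / 13.29% = 0.4405
β_Renshaw = 0.919 × 36.25% / 13.29% = 2.5067
β_Dray = 0.489 × 34.24% / 13.29% = 1.2598
β_Farrow = 0.407 × 41.78% / 13.29% = 1.2795
β_Sable = 0.697 × 48.83% / 13.29% = 2.5609
β_P = Σ w_i β_i = 0.14×0.4405 + 0.22×2.5067 + 0.15×1.2598 + 0.34×1.2795 + 0.15×2.5609 = 1.6213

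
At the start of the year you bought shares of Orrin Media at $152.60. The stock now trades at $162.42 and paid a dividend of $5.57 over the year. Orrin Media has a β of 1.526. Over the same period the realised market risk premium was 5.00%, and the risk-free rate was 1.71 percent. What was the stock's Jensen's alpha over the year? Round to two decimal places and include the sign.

+0.75%

Realised HPR = (P1 + D1 − P0) / P0 = (162.42 + 5.57 − 152.60) / 152.60 = 15.39 / 152.60 = 10.0852%
CAPM required = R_f + β·MRP = 1.71% + 1.526 × 5.00% = 9.34000%
α = realised − required = 10.0852% − 9.34000% = +0.75%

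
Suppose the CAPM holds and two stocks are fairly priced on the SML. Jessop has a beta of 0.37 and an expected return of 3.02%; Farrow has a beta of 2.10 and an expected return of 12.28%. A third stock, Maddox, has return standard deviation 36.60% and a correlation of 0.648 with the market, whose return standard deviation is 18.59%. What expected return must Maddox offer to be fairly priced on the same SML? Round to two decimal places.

MRP = (12.28% − 3.02%) / (2.10 − 0.37) = 5.3526%
R_f = 3.02% − 0.37 × 5.3526% = 1.0395%
β_Maddox = ρ·σ_i/σ_m = 0.648 × 36.60 / 18.59 = 1.2758
E(R_Maddox) = R_f + β × MRP = 1.0395% + 1.2758 × 5.3526% = 7.87%

7.87%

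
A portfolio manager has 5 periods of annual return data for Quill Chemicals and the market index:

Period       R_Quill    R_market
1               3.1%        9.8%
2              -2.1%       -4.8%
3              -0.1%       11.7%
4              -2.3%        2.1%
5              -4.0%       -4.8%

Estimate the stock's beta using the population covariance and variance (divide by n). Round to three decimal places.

0.282

Mean R_i = (3.1 − 2.1 − 0.1 − 2.3 − 4.0) / 5 = -1.0800%
Mean R_m = (9.8 − 4.8 + 11.7 + 2.1 − 4.8) / 5 = 2.8000%
Σ(R_i − R̄_i)(R_m − R̄_m) = 68.7800  ⇒  Cov = 68.7800 / 5 = 13.7560
Σ(R_m − R̄_m)² = 244.2200  ⇒  Var(R_m) = 244.2200 / 5 = 48.8440
β = Cov / Var(R_m) = 13.7560 / 48.8440 = 0.2816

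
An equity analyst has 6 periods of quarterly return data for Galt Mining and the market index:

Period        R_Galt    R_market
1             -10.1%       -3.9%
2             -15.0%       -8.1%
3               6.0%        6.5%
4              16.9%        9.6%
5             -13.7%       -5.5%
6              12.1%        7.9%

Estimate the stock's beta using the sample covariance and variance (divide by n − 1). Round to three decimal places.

1.786

Mean R_i = (-10.1 − 15.0 + 6.0 + 16.9 − 13.7 + 12.1) / 6 = -0.6333%
Mean R_m = (-3.9 − 8.1 + 6.5 + 9.6 − 5.5 + 7.9) / 6 = 1.0833%
Σ(R_i − R̄_i)(R_m − R̄_m) = 537.1867  ⇒  Cov = 537.1867 / 5 = 107.4373
Σ(R_m − R̄_m)² = 300.8483  ⇒  Var(R_m) = 300.8483 / 5 = 60.1697
β = Cov / Var(R_m) = 107.4373 / 60.1697 = 1.7856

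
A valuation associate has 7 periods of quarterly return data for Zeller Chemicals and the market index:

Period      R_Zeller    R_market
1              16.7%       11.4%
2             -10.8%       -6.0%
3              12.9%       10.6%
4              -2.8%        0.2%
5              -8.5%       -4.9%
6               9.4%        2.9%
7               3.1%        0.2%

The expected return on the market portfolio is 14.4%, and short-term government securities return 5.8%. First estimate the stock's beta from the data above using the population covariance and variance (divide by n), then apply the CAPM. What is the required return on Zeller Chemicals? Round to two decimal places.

18.64%

Mean R_i = (16.7 − 10.8 + 12.9 − 2.8 − 8.5 + 9.4 + 3.1) / 7 = 2.8571%
Mean R_m = (11.4 − 6.0 + 10.6 + 0.2 − 4.9 + 2.9 + 0.2) / 7 = 2.0571%
Σ(R_i − R̄_i)(R_m − R̄_m) = 419.7471  ⇒  Cov = 419.7471 / 7 = 59.9639
Σ(R_m − R̄_m)² = 281.1971  ⇒  Var(R_m) = 281.1971 / 7 = 40.1710
β = Cov / Var(R_m) = 59.9639 / 40.1710 = 1.4927
MRP = 14.4% − 5.8% = 8.60%
E(R) = R_f + β × MRP = 5.8% + 1.4927 × 8.6% = 18.64%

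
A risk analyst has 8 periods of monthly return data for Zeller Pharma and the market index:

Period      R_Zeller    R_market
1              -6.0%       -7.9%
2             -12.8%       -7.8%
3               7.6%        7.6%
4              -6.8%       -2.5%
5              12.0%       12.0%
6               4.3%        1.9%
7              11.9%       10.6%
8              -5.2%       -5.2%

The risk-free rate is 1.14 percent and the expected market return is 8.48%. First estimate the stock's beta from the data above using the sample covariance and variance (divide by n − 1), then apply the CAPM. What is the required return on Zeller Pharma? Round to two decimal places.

Mean R_i = (-6.0 − 12.8 + 7.6 − 6.8 + 12.0 + 4.3 + 11.9 − 5.2) / 8 = 0.6250%
Mean R_m = (-7.9 − 7.8 + 7.6 − 2.5 + 12.0 + 1.9 + 10.6 − 5.2) / 8 = 1.0875%
Σ(R_i − R̄_i)(R_m − R̄_m) = 521.9125  ⇒  Cov = 521.9125 / 7 = 74.5589
Σ(R_m − R̄_m)² = 464.8088  ⇒  Var(R_m) = 464.8088 / 7 = 66.4013
β = Cov / Var(R_m) = 74.5589 / 66.4013 = 1.1229
MRP = 8.48% − 1.14% = 7.34%
E(R) = R_f + β × MRP = 1.14% + 1.1229 × 7.34% = 9.38%

9.38%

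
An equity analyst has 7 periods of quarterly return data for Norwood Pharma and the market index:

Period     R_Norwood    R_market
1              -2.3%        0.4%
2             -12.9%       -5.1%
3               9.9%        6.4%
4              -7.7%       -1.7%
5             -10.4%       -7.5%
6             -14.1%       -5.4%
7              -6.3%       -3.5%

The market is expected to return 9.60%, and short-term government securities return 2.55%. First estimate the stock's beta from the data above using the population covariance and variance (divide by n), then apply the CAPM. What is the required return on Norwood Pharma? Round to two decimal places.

14.27%

Mean R_i = (-2.3 − 12.9 + 9.9 − 7.7 − 10.4 − 14.1 − 6.3) / 7 = -6.2571%
Mean R_m = (0.4 − 5.1 + 6.4 − 1.7 − 7.5 − 5.4 − 3.5) / 7 = -2.3429%
Σ(R_i − R̄_i)(R_m − R̄_m) = 214.8929  ⇒  Cov = 214.8929 / 7 = 30.6990
Σ(R_m − R̄_m)² = 129.2571  ⇒  Var(R_m) = 129.2571 / 7 = 18.4653
β = Cov / Var(R_m) = 30.6990 / 18.4653 = 1.6625
MRP = 9.60% − 2.55% = 7.05%
E(R) = R_f + β × MRP = 2.55% + 1.6625 × 7.05% = 14.27%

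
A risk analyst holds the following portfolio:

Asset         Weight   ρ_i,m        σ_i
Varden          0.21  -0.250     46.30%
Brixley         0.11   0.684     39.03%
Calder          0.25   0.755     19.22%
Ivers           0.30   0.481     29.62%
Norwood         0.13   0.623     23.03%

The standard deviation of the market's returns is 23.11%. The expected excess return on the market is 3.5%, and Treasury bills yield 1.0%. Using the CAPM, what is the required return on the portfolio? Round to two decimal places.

2.56%

β_Varden = -0.250 × 46.30% / 23.11% = -0.5009
β_Brixley = 0.684 × 39.03% / 23.11% = 1.1552
β_Calder = 0.755 × 19.22% / 23.11% = 0.6279
β_Ivers = 0.481 × 29.62% / 23.11% = 0.6165
β_Norwood = 0.623 × 23.03% / 23.11% = 0.6208
β_P = Σ w_i β_i = 0.21×-0.5009 + 0.11×1.1552 + 0.25×0.6279 + 0.30×0.6165 + 0.13×0.6208 = 0.4445
E(R_P) = R_f + β_P × MRP = 1.0% + 0.4445 × 3.5% = 2.56%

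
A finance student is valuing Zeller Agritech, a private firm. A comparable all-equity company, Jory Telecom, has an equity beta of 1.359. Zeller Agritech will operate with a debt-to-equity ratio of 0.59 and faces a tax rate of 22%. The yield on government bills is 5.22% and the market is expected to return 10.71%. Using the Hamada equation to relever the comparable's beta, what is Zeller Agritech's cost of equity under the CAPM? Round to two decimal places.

16.11%

β_L = β_U × [1 + (1 − t)(D/E)] = 1.359 × [1 + (1 − 0.22) × 0.59]
    = 1.359 × [1 + 0.78 × 0.59] = 1.359 × 1.4602 = 1.9844
MRP = 10.71% − 5.22% = 5.49%
E(R) = R_f + β_L × MRP = 5.22% + 1.9844 × 5.49% = 16.11%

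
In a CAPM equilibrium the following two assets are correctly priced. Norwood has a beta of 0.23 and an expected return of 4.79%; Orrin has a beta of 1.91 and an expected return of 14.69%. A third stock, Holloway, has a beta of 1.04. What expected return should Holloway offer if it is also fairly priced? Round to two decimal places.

9.56%

MRP (SML slope) = (14.69% − 4.79%) / (1.91 − 0.23) = 9.90% / 1.68 = 5.8929%
R_f (intercept) = 4.79% − 0.23 × 5.8929% = 3.4346%
E(R_Holloway) = R_f + β × MRP = 3.4346% + 1.04 × 5.8929% = 9.56%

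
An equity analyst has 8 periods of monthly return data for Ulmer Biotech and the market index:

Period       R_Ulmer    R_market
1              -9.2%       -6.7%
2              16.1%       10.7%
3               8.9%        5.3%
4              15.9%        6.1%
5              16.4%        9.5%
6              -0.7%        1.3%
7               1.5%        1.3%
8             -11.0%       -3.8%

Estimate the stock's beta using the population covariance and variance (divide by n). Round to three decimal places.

Mean R_i = (-9.2 + 16.1 + 8.9 + 15.9 + 16.4 − 0.7 + 1.5 − 11.0) / 8 = 4.7375%
Mean R_m = (-6.7 + 10.7 + 5.3 + 6.1 + 9.5 + 1.3 + 1.3 − 3.8) / 8 = 2.9625%
Σ(R_i − R̄_i)(R_m − R̄_m) = 464.4313  ⇒  Cov = 464.4313 / 8 = 58.0539
Σ(R_m − R̄_m)² = 262.5388  ⇒  Var(R_m) = 262.5388 / 8 = 32.8174
β = Cov / Var(R_m) = 58.0539 / 32.8174 = 1.7690

1.769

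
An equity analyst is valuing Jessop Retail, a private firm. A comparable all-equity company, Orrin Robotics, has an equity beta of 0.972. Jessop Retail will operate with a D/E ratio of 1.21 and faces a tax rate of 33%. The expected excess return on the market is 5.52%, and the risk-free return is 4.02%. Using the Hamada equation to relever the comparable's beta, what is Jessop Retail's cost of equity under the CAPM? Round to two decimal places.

β_L = β_U × [1 + (1 − t)(D/E)] = 0.972 × [1 + (1 − 0.33) × 1.21]
    = 0.972 × [1 + 0.67 × 1.21] = 0.972 × 1.8107 = 1.7600
E(R) = R_f + β_L × MRP = 4.02% + 1.7600 × 5.52% = 13.74%

13.74%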